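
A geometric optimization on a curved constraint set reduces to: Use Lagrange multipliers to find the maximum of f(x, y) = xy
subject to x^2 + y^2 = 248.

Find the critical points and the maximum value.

Lagrange conditions: y = 2*lambda*x and x = 2*lambda*y
If x = 0 then y = 0, violating the constraint, so x, y != 0.
Dividing: y/x = x/y => x^2 = y^2 => y = x or y = -x
Constraint: 2x^2 = 248 => x^2 = 124 => x = +/-sqrt(124)
Critical points: (sqrt(124), sqrt(124)), (-sqrt(124), -sqrt(124)), (sqrt(124), -sqrt(124)), (-sqrt(124), sqrt(124))
  y = x:  xy = x^2 = 124  at (sqrt(124), sqrt(124)) and (-sqrt(124), -sqrt(124))
  y = -x: xy = -x^2 = -124 at (sqrt(124), -sqrt(124)) and (-sqrt(124), sqrt(124))
Maximum xy = 124 at (sqrt(124), sqrt(124)) and (-sqrt(124), -sqrt(124))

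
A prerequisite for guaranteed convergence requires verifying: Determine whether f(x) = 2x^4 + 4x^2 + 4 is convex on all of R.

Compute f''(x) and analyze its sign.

f(x) = 2x^4 + 4x^2 + 4
f'(x) = 8x^3 + 8x
f''(x) = 24x^2 + 8
f''(x) = 24x^2 + 8 >= 8 > 0 for all x
Therefore, f is convex on R.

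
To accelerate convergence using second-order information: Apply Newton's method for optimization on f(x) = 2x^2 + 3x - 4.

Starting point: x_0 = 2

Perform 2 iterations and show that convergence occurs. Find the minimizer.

f(x) = 2x^2 + 3x - 4, f'(x) = 4x + (3), f''(x) = 4
Step 1: f'(2) = 11, x_1 = 2 - 11/4 = -3/4
Step 2: f'(-3/4) = 0, x_2 = -3/4 (converged)
Newton's method converges in 1 step for quadratics.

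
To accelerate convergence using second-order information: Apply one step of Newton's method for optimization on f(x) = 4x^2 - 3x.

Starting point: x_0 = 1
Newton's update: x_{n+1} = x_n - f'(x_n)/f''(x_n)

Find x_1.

f(x) = 4x^2 - 3x
f'(x) = 8x + (-3), f''(x) = 8
Newton step: x_1 = x_0 - f'(x_0)/f''(x_0)
f'(1) = 5
x_1 = 1 - 5/8 = 3/8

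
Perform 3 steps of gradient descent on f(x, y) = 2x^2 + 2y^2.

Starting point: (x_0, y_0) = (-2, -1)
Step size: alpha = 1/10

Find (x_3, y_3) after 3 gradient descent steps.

f(x,y) = 2x^2 + 2y^2
grad_x = 4x + 0y, grad_y = 4y + 0x
Step 1: grad = (-8, -4), (-6/5, -3/5)
Step 2: grad = (-24/5, -12/5), (-18/25, -9/25)
Step 3: grad = (-72/25, -36/25), (-54/125, -27/125)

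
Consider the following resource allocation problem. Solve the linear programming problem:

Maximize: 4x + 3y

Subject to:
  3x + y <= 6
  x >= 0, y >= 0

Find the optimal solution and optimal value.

The feasible region has vertices at [(0, 0), (2, 0), (0, 6)].
Checking objective 4x + 3y at each vertex:
  (0, 0): 4*0 + 3*0 = 0
  (2, 0): 4*2 + 3*0 = 8
  (0, 6): 4*0 + 3*6 = 18
Maximum is 18 at (0, 6).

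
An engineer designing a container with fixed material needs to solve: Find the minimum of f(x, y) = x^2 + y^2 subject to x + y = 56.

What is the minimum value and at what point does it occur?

Substitute y = 56 - x into f(x,y) = x^2 + y^2:
g(x) = x^2 + (56 - x)^2 = 2x^2 - 112x + 3136
g'(x) = 4x - 112 = 0  =>  x = 28
y = 56 - 28 = 28
Minimum value = 28^2 + 28^2 = 1568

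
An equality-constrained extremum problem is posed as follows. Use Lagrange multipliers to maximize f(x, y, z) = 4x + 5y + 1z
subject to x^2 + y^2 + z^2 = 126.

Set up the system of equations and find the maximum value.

Lagrange conditions: 4 = 2*lambda*x, 5 = 2*lambda*y, 1 = 2*lambda*z
So x:4 = y:5 = z:1, i.e. x = 4t, y = 5t, z = 1t
Constraint: t^2*(4^2 + 5^2 + 1^2) = 126
  t^2 * 42 = 126  =>  t = sqrt(3)
Maximum = 4*4t + 5*5t + 1*1t = 42*sqrt(3) = sqrt(5292)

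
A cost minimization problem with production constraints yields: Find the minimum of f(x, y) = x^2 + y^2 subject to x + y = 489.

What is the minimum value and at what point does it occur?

Substitute y = 489 - x into f(x,y) = x^2 + y^2:
g(x) = x^2 + (489 - x)^2 = 2x^2 - 978x + 239121
g'(x) = 4x - 978 = 0  =>  x = 489/2
y = 489 - 489/2 = 489/2
Minimum value = (489/2)^2 + (489/2)^2 = 239121/2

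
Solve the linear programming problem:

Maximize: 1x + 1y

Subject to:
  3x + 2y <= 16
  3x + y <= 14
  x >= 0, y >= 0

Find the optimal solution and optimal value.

Feasible vertices: (0, 0), (0, 8), (4, 2), (14/3, 0)
Objective 1x + 1y at each:
  (0, 0): 0
  (0, 8): 8
  (4, 2): 6
  (14/3, 0): 14/3
Maximum is 8 at (0, 8).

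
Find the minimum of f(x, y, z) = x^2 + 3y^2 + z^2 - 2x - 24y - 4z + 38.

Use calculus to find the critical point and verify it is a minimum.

f(x,y,z) = x^2 + 3y^2 + z^2 - 2x - 24y - 4z + 38
df/dx = 2x + (-2) = 0 => x = 1
df/dy = 6y + (-24) = 0 => y = 4
df/dz = 2z + (-4) = 0 => z = 2
f(1,4,2) = 1*(1)^2 + 3*(4)^2 + 1*(2)^2 + -2*(1) + -24*(4) + -4*(2) + 38 = -15
Hessian is diagonal with entries 2, 6, 2 > 0, confirmed minimum.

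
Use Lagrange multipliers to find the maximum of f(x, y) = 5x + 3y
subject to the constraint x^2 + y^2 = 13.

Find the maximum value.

Set up Lagrange conditions: grad f = lambda * grad g
  5 = 2*lambda*x
  3 = 2*lambda*y
From these: x/y = 5/3, so x = 5t, y = 3t for some t.
Substitute into constraint: (5t)^2 + (3t)^2 = 13
  t^2 * 34 = 13
  t = sqrt(13/34)
Maximum = 5*x + 3*y = (5^2 + 3^2)*t = 34 * sqrt(13/34) = sqrt(442)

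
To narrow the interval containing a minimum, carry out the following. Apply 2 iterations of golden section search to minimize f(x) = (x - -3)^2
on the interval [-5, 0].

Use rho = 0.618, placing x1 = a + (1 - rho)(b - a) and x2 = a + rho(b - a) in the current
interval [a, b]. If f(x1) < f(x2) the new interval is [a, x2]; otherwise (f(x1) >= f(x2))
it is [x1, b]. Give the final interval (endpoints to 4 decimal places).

Golden section search for min of f(x) = (x - -3)^2 on [-5, 0].
Each step: x1 = a + (1 - rho)(b - a), x2 = a + rho(b - a); if f(x1) < f(x2) keep [a, x2], otherwise keep [x1, b].
Step 1: [-5.0000, 0.0000], x1=-3.0900 (f=0.0081), x2=-1.9100 (f=1.1881); f(x1) < f(x2) => keep [-5.0000, -1.9100]
Step 2: [-5.0000, -1.9100], x1=-3.8196 (f=0.6718), x2=-3.0904 (f=0.0082); f(x1) > f(x2) => keep [-3.8196, -1.9100]
Final interval: [-3.8196, -1.9100]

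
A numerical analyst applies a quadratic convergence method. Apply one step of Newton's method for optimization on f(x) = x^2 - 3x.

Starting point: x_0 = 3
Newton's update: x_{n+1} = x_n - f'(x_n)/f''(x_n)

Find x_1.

f(x) = x^2 - 3x
f'(x) = 2x + (-3), f''(x) = 2
Newton step: x_1 = x_0 - f'(x_0)/f''(x_0)
f'(3) = 3
x_1 = 3 - 3/2 = 3/2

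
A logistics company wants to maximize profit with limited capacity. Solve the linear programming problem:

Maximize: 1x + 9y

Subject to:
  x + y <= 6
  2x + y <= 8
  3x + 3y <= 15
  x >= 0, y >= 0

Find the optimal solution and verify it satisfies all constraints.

Feasible vertices: (0, 0), (0, 5), (3, 2), (4, 0)
Objective 1x + 9y at each vertex:
  (0, 0): 0
  (0, 5): 45
  (3, 2): 21
  (4, 0): 4
Maximum is 45 at (0, 5).
Verify constraints at (x, y) = (0, 5):
  1*0 + 1*5 = 5 <= 6
  2*0 + 1*5 = 5 <= 8
  3*0 + 3*5 = 15 <= 15 (active)
  x = 0 >= 0, y = 5 >= 0. All constraints satisfied.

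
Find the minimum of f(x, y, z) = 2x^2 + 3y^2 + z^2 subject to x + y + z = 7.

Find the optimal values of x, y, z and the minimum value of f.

Using Lagrange multipliers on f = 2x^2 + 3y^2 + z^2 with constraint x + y + z = 7:
Conditions: 2*2*x = lambda, 2*3*y = lambda, 2*1*z = lambda
So x = lambda/4, y = lambda/6, z = lambda/2
Substituting into constraint: lambda * (11/12) = 7
lambda = 84/11
x = 21/11, y = 14/11, z = 42/11
Minimum value = 294/11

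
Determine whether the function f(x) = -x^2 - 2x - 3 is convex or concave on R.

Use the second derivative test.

f(x) = -x^2 - 2x - 3
f'(x) = -2x - 2
f''(x) = -2
Since f''(x) = -2 < 0 for all x, f is concave on R.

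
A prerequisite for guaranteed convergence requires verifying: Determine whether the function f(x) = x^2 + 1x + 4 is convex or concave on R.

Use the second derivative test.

f(x) = x^2 + 1x + 4
f'(x) = 2x + 1
f''(x) = 2
Since f''(x) = 2 > 0 for all x, f is convex on R.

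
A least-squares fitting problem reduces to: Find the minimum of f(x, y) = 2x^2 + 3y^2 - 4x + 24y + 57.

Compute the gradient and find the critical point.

f(x,y) = 2x^2 + 3y^2 - 4x + 24y + 57
df/dx = 4x + (-4) = 0  =>  x = 1
df/dy = 6y + (24) = 0  =>  y = -4
f(1, -4) = 2*(1)^2 + 3*(-4)^2 + -4*(1) + 24*(-4) + 57 = 7
Hessian is diagonal with entries 4, 6 > 0, so this is a minimum.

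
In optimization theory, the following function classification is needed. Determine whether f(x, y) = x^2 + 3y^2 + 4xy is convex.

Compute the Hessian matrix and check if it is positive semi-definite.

f(x,y) = x^2 + 3y^2 + 4xy
Hessian H = [[2, 4], [4, 6]]
trace(H) = 8, det(H) = -4
Eigenvalues: (8 +/- sqrt(80)) / 2 = 8.472, -0.4721
Since not both eigenvalues positive, f is neither convex nor concave.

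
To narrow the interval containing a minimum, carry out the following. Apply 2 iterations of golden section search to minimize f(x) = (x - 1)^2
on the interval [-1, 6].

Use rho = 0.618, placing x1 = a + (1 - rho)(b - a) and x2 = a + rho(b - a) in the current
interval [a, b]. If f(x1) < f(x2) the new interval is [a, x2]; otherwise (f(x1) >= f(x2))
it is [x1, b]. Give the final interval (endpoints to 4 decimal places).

Golden section search for min of f(x) = (x - 1)^2 on [-1, 6].
Each step: x1 = a + (1 - rho)(b - a), x2 = a + rho(b - a); if f(x1) < f(x2) keep [a, x2], otherwise keep [x1, b].
Step 1: [-1.0000, 6.0000], x1=1.6740 (f=0.4543), x2=3.3260 (f=5.4103); f(x1) < f(x2) => keep [-1.0000, 3.3260]
Step 2: [-1.0000, 3.3260], x1=0.6525 (f=0.1207), x2=1.6735 (f=0.4536); f(x1) < f(x2) => keep [-1.0000, 1.6735]
Final interval: [-1.0000, 1.6735]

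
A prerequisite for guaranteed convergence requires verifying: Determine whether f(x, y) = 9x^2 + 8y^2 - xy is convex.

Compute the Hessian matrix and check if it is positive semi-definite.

f(x,y) = 9x^2 + 8y^2 - xy
Hessian H = [[18, -1], [-1, 16]]
trace(H) = 34, det(H) = 287
Eigenvalues: (34 +/- sqrt(8)) / 2 = 18.41, 15.59
Since both eigenvalues > 0, f is convex.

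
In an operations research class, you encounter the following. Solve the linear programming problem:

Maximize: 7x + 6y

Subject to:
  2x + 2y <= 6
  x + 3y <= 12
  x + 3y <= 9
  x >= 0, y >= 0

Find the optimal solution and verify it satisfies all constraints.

Feasible vertices: (0, 0), (0, 3), (3, 0)
Objective 7x + 6y at each vertex:
  (0, 0): 0
  (0, 3): 18
  (3, 0): 21
Maximum is 21 at (3, 0).
Verify constraints at (x, y) = (3, 0):
  2*3 + 2*0 = 6 <= 6 (active)
  1*3 + 3*0 = 3 <= 12
  1*3 + 3*0 = 3 <= 9
  x = 3 >= 0, y = 0 >= 0. All constraints satisfied.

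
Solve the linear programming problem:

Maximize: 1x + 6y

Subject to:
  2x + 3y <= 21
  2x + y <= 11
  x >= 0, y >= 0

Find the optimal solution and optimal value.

Feasible vertices: (0, 0), (0, 7), (3, 5), (11/2, 0)
Objective 1x + 6y at each:
  (0, 0): 0
  (0, 7): 42
  (3, 5): 33
  (11/2, 0): 11/2
Maximum is 42 at (0, 7).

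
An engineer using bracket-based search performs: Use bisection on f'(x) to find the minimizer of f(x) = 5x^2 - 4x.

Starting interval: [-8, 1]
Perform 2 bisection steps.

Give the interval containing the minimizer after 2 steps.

Finding critical point of f(x) = 5x^2 - 4x using bisection on f'(x) = 10x + -4.
f'(x) = 0 when x = 2/5.
Starting interval: [-8, 1]
Step 1: mid = -7/2, f'(mid) = -39, new interval = [-7/2, 1]
Step 2: mid = -5/4, f'(mid) = -33/2, new interval = [-5/4, 1]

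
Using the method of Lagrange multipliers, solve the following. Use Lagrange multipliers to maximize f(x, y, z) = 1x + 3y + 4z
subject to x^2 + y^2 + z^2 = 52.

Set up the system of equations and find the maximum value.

Lagrange conditions: 1 = 2*lambda*x, 3 = 2*lambda*y, 4 = 2*lambda*z
So x:1 = y:3 = z:4, i.e. x = 1t, y = 3t, z = 4t
Constraint: t^2*(1^2 + 3^2 + 4^2) = 52
  t^2 * 26 = 52  =>  t = sqrt(2)
Maximum = 1*1t + 3*3t + 4*4t = 26*sqrt(2) = sqrt(1352)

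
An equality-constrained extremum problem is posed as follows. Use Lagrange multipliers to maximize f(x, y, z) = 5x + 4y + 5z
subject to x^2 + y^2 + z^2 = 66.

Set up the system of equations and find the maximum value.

Lagrange conditions: 5 = 2*lambda*x, 4 = 2*lambda*y, 5 = 2*lambda*z
So x:5 = y:4 = z:5, i.e. x = 5t, y = 4t, z = 5t
Constraint: t^2*(5^2 + 4^2 + 5^2) = 66
  t^2 * 66 = 66  =>  t = sqrt(1)
Maximum = 5*5t + 4*4t + 5*5t = 66*sqrt(1) = 66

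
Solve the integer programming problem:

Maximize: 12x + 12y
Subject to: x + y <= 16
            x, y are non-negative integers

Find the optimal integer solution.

Objective: 12x + 12y, constraint: x + y <= 16
Coefficient of x is 12 >= coefficient of y is 12, so allocate the entire budget to x.
Optimal: x = 16, y = 0, value = 192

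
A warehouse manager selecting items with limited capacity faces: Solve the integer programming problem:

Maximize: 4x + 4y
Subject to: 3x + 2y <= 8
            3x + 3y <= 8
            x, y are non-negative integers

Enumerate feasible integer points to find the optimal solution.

Constraint 1: 3x + 2y <= 8
Constraint 2: 3x + 3y <= 8
Feasible x range (need y >= 0): 0 <= x <= min(8/3, 8/3) => x in {0, ..., 2}.
Enumerate feasible integer points row by row (the coefficient of y is 4 > 0, so for each x the largest feasible y gives the best value):
  x = 0: y <= min((8 - 3*0)/2, (8 - 3*0)/3) => y in {0, ..., 2}; best 4*0 + 4*2 = 8
  x = 1: y <= min((8 - 3*1)/2, (8 - 3*1)/3) => y in {0, ..., 1}; best 4*1 + 4*1 = 8
  x = 2: y <= min((8 - 3*2)/2, (8 - 3*2)/3) => y in {0}; best 4*2 + 4*0 = 8
The maximum 4x + 4y = 8 is achieved at x = 0, y = 2.
(The same value 8 is also attained at (1, 1), (2, 0).)
Check: 3*0 + 2*2 = 4 <= 8 and 3*0 + 3*2 = 6 <= 8.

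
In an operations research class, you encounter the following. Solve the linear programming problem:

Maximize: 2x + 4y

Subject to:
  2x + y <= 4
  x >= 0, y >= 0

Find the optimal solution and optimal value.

The feasible region has vertices at [(0, 0), (2, 0), (0, 4)].
Checking objective 2x + 4y at each vertex:
  (0, 0): 2*0 + 4*0 = 0
  (2, 0): 2*2 + 4*0 = 4
  (0, 4): 2*0 + 4*4 = 16
Maximum is 16 at (0, 4).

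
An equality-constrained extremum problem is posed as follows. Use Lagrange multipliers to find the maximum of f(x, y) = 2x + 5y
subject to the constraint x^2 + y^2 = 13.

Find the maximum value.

Set up Lagrange conditions: grad f = lambda * grad g
  2 = 2*lambda*x
  5 = 2*lambda*y
From these: x/y = 2/5, so x = 2t, y = 5t for some t.
Substitute into constraint: (2t)^2 + (5t)^2 = 13
  t^2 * 29 = 13
  t = sqrt(13/29)
Maximum = 2*x + 5*y = (2^2 + 5^2)*t = 29 * sqrt(13/29) = sqrt(377)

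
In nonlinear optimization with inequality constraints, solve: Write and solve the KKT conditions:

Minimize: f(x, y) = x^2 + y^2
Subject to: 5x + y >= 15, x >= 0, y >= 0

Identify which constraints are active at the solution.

KKT conditions for min x^2 + y^2 s.t. 5x + 1y >= 15, x >= 0, y >= 0:
Stationarity: 2x = mu*5 + mu_x, 2y = mu*1 + mu_y, with mu, mu_x, mu_y >= 0
Complementary slackness: mu*(5x + y - 15) = 0, mu_x*x = 0, mu_y*y = 0
(0, 0) is infeasible (5*0 + 1*0 < 15), so if mu = 0 stationarity would force x = mu_x/2 >= 0, y = mu_y/2 >= 0 with mu_x*x = mu_y*y = 0, i.e. x = y = 0: contradiction. Hence mu > 0 and 5x + y = 15 is active.
Try x > 0, y > 0 (so mu_x = mu_y = 0): x = 5*mu/2, y = 1*mu/2
Substitute: 5*(5*mu/2) + 1*(1*mu/2) = 15
  mu*26/2 = 15 => mu = 15/13
x* = 75/26 > 0, y* = 15/26 > 0, consistent with mu_x = mu_y = 0.
f is convex and the constraints are linear, so this KKT point is the global minimum.
f* = 225/26
Active constraints: 5x + y >= 15 (holds with equality, mu = 15/13 > 0); x >= 0 and y >= 0 are inactive (mu_x = mu_y = 0).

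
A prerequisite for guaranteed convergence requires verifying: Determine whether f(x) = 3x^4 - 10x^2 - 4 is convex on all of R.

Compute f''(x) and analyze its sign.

f(x) = 3x^4 - 10x^2 - 4
f'(x) = 12x^3 + -20x
f''(x) = 36x^2 + -20
f''(0) = -20 < 0, so not convex near x = 0
Therefore, f is not globally convex on R.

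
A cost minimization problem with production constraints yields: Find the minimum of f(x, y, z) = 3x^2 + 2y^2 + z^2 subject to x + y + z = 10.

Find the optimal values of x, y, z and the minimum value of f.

Using Lagrange multipliers on f = 3x^2 + 2y^2 + z^2 with constraint x + y + z = 10:
Conditions: 2*3*x = lambda, 2*2*y = lambda, 2*1*z = lambda
So x = lambda/6, y = lambda/4, z = lambda/2
Substituting into constraint: lambda * (11/12) = 10
lambda = 120/11
x = 20/11, y = 30/11, z = 60/11
Minimum value = 600/11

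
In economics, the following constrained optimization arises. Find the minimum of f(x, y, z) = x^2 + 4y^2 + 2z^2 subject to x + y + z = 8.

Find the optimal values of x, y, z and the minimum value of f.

Using Lagrange multipliers on f = x^2 + 4y^2 + 2z^2 with constraint x + y + z = 8:
Conditions: 2*1*x = lambda, 2*4*y = lambda, 2*2*z = lambda
So x = lambda/2, y = lambda/8, z = lambda/4
Substituting into constraint: lambda * (7/8) = 8
lambda = 64/7
x = 32/7, y = 8/7, z = 16/7
Minimum value = 256/7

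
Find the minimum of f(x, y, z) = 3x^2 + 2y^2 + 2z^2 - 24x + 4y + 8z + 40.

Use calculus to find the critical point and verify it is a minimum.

f(x,y,z) = 3x^2 + 2y^2 + 2z^2 - 24x + 4y + 8z + 40
df/dx = 6x + (-24) = 0 => x = 4
df/dy = 4y + (4) = 0 => y = -1
df/dz = 4z + (8) = 0 => z = -2
f(4,-1,-2) = 3*(4)^2 + 2*(-1)^2 + 2*(-2)^2 + -24*(4) + 4*(-1) + 8*(-2) + 40 = -18
Hessian is diagonal with entries 6, 4, 4 > 0, confirmed minimum.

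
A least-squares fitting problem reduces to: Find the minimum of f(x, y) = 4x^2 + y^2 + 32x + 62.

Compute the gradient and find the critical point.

f(x,y) = 4x^2 + y^2 + 32x + 62
df/dx = 8x + (32) = 0  =>  x = -4
df/dy = 2y + (0) = 0  =>  y = 0
f(-4, 0) = 4*(-4)^2 + 1*(0)^2 + 32*(-4) + 62 = -2
Hessian is diagonal with entries 8, 2 > 0, so this is a minimum.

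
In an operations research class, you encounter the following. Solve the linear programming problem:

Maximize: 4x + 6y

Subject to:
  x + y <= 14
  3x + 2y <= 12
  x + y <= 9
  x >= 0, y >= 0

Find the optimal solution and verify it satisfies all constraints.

Feasible vertices: (0, 0), (0, 6), (4, 0)
Objective 4x + 6y at each vertex:
  (0, 0): 0
  (0, 6): 36
  (4, 0): 16
Maximum is 36 at (0, 6).
Verify constraints at (x, y) = (0, 6):
  1*0 + 1*6 = 6 <= 14
  3*0 + 2*6 = 12 <= 12 (active)
  1*0 + 1*6 = 6 <= 9
  x = 0 >= 0, y = 6 >= 0. All constraints satisfied.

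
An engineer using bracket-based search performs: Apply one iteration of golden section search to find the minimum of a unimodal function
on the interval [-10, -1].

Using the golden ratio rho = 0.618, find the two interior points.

Golden section search on [-10, -1].
Golden ratio rho = 0.618 (approx).
Interior points:
  x_1 = -10 + (1-0.618)*9 = -6.5620
  x_2 = -10 + 0.618*9 = -4.4380
Compare f(x_1) and f(x_2) to determine which subinterval to keep.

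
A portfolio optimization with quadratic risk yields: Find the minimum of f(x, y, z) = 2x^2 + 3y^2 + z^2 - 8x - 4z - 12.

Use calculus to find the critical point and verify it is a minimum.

f(x,y,z) = 2x^2 + 3y^2 + z^2 - 8x - 4z - 12
df/dx = 4x + (-8) = 0 => x = 2
df/dy = 6y + (0) = 0 => y = 0
df/dz = 2z + (-4) = 0 => z = 2
f(2,0,2) = 2*(2)^2 + 3*(0)^2 + 1*(2)^2 + -8*(2) + -4*(2) + -12 = -24
Hessian is diagonal with entries 4, 6, 2 > 0, confirmed minimum.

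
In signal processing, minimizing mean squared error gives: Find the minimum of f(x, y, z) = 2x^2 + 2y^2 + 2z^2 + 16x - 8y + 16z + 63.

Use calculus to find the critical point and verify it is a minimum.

f(x,y,z) = 2x^2 + 2y^2 + 2z^2 + 16x - 8y + 16z + 63
df/dx = 4x + (16) = 0 => x = -4
df/dy = 4y + (-8) = 0 => y = 2
df/dz = 4z + (16) = 0 => z = -4
f(-4,2,-4) = 2*(-4)^2 + 2*(2)^2 + 2*(-4)^2 + 16*(-4) + -8*(2) + 16*(-4) + 63 = -9
Hessian is diagonal with entries 4, 4, 4 > 0, confirmed minimum.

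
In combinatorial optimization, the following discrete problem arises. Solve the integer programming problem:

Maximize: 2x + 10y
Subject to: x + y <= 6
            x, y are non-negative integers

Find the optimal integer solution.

Objective: 2x + 10y, constraint: x + y <= 6
Coefficient of y is 10 > coefficient of x is 2, so allocate the entire budget to y.
Optimal: x = 0, y = 6, value = 60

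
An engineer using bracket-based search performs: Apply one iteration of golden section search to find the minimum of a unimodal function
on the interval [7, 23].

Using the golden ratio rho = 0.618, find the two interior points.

Golden section search on [7, 23].
Golden ratio rho = 0.618 (approx).
Interior points:
  x_1 = 7 + (1-0.618)*16 = 13.1120
  x_2 = 7 + 0.618*16 = 16.8880
Compare f(x_1) and f(x_2) to determine which subinterval to keep.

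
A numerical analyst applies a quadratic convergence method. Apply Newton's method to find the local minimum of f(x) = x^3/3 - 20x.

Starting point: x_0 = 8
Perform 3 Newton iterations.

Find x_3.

f(x) = x^3/3 - 20x
f'(x) = x^2 - 20, f''(x) = 2x
Newton update: x_{n+1} = x_n - (x_n^2 - 20)/(2*x_n)
Step 1: x_0 = 8, f'=44, f''=16, x_1 = 21/4
Step 2: x_1 = 21/4, f'=121/16, f''=21/2, x_2 = 761/168
Step 3: x_2 = 761/168, f'=14641/28224, f''=761/84, x_3 = 1143601/255696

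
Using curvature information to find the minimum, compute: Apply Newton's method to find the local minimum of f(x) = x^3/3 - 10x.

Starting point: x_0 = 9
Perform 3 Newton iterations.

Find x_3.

f(x) = x^3/3 - 10x
f'(x) = x^2 - 10, f''(x) = 2x
Newton update: x_{n+1} = x_n - (x_n^2 - 10)/(2*x_n)
Step 1: x_0 = 9, f'=71, f''=18, x_1 = 91/18
Step 2: x_1 = 91/18, f'=5041/324, f''=91/9, x_2 = 11521/3276
Step 3: x_2 = 11521/3276, f'=25411681/10732176, f''=11521/1638, x_3 = 240055201/75485592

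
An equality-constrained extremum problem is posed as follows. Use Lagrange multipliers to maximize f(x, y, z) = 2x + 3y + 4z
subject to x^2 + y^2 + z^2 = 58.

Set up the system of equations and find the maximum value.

Lagrange conditions: 2 = 2*lambda*x, 3 = 2*lambda*y, 4 = 2*lambda*z
So x:2 = y:3 = z:4, i.e. x = 2t, y = 3t, z = 4t
Constraint: t^2*(2^2 + 3^2 + 4^2) = 58
  t^2 * 29 = 58  =>  t = sqrt(2)
Maximum = 2*2t + 3*3t + 4*4t = 29*sqrt(2) = sqrt(1682)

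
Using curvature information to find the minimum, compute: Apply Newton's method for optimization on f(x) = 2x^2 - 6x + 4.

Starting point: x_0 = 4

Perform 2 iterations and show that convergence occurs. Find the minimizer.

f(x) = 2x^2 - 6x + 4, f'(x) = 4x + (-6), f''(x) = 4
Step 1: f'(4) = 10, x_1 = 4 - 10/4 = 3/2
Step 2: f'(3/2) = 0, x_2 = 3/2 (converged)
Newton's method converges in 1 step for quadratics.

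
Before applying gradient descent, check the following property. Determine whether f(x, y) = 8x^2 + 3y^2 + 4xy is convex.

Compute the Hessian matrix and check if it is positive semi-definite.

f(x,y) = 8x^2 + 3y^2 + 4xy
Hessian H = [[16, 4], [4, 6]]
trace(H) = 22, det(H) = 80
Eigenvalues: (22 +/- sqrt(164)) / 2 = 17.4, 4.597
Since both eigenvalues > 0, f is convex.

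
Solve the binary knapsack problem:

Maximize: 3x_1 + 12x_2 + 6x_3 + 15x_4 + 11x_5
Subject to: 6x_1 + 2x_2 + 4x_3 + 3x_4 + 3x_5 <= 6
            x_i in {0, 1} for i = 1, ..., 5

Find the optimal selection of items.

Items: item 1 (v=3, w=6), item 2 (v=12, w=2), item 3 (v=6, w=4), item 4 (v=15, w=3), item 5 (v=11, w=3)
Capacity: 6
Checking all 32 subsets (w = total weight, v = total value):
  {}: w = 0, v = 0
  {1}: w = 6, v = 3
  {2}: w = 2, v = 12
  {3}: w = 4, v = 6
  {4}: w = 3, v = 15
  {5}: w = 3, v = 11
  {1, 2}: w = 8 > 6, infeasible
  {1, 3}: w = 10 > 6, infeasible
  {1, 4}: w = 9 > 6, infeasible
  {1, 5}: w = 9 > 6, infeasible
  {2, 3}: w = 6, v = 18
  {2, 4}: w = 5, v = 27
  {2, 5}: w = 5, v = 23
  {3, 4}: w = 7 > 6, infeasible
  {3, 5}: w = 7 > 6, infeasible
  {4, 5}: w = 6, v = 26
  {1, 2, 3}: w = 12 > 6, infeasible
  {1, 2, 4}: w = 11 > 6, infeasible
  {1, 2, 5}: w = 11 > 6, infeasible
  {1, 3, 4}: w = 13 > 6, infeasible
  {1, 3, 5}: w = 13 > 6, infeasible
  {1, 4, 5}: w = 12 > 6, infeasible
  {2, 3, 4}: w = 9 > 6, infeasible
  {2, 3, 5}: w = 9 > 6, infeasible
  {2, 4, 5}: w = 8 > 6, infeasible
  {3, 4, 5}: w = 10 > 6, infeasible
  {1, 2, 3, 4}: w = 15 > 6, infeasible
  {1, 2, 3, 5}: w = 15 > 6, infeasible
  {1, 2, 4, 5}: w = 14 > 6, infeasible
  {1, 3, 4, 5}: w = 16 > 6, infeasible
  {2, 3, 4, 5}: w = 12 > 6, infeasible
  {1, 2, 3, 4, 5}: w = 18 > 6, infeasible
Best feasible subset: items [2, 4]
Total weight: 5 <= 6, total value: 27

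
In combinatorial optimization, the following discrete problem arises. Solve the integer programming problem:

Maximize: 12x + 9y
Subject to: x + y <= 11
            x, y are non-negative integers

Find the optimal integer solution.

Objective: 12x + 9y, constraint: x + y <= 11
Coefficient of x is 12 >= coefficient of y is 9, so allocate the entire budget to x.
Optimal: x = 11, y = 0, value = 132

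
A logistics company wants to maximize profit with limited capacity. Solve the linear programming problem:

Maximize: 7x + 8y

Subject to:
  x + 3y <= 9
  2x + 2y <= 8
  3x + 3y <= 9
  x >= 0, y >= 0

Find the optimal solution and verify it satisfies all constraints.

Feasible vertices: (0, 0), (0, 3), (3, 0)
Objective 7x + 8y at each vertex:
  (0, 0): 0
  (0, 3): 24
  (3, 0): 21
Maximum is 24 at (0, 3).
Verify constraints at (x, y) = (0, 3):
  1*0 + 3*3 = 9 <= 9 (active)
  2*0 + 2*3 = 6 <= 8
  3*0 + 3*3 = 9 <= 9 (active)
  x = 0 >= 0, y = 3 >= 0. All constraints satisfied.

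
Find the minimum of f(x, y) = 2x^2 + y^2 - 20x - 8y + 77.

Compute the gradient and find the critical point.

f(x,y) = 2x^2 + y^2 - 20x - 8y + 77
df/dx = 4x + (-20) = 0  =>  x = 5
df/dy = 2y + (-8) = 0  =>  y = 4
f(5, 4) = 2*(5)^2 + 1*(4)^2 + -20*(5) + -8*(4) + 77 = 11
Hessian is diagonal with entries 4, 2 > 0, so this is a minimum.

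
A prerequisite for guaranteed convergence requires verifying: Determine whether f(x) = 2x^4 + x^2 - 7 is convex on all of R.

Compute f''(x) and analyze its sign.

f(x) = 2x^4 + x^2 - 7
f'(x) = 8x^3 + 2x
f''(x) = 24x^2 + 2
f''(x) = 24x^2 + 2 >= 2 > 0 for all x
Therefore, f is convex on R.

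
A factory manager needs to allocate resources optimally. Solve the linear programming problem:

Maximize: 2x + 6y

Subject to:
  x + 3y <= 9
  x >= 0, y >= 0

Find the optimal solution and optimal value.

The feasible region has vertices at [(0, 0), (9, 0), (0, 3)].
Checking objective 2x + 6y at each vertex:
  (0, 0): 2*0 + 6*0 = 0
  (9, 0): 2*9 + 6*0 = 18
  (0, 3): 2*0 + 6*3 = 18
Maximum is 18 at (9, 0).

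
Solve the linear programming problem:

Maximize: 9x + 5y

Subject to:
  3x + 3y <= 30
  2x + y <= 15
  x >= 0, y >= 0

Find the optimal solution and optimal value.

Feasible vertices: (0, 0), (0, 10), (5, 5), (15/2, 0)
Objective 9x + 5y at each:
  (0, 0): 0
  (0, 10): 50
  (5, 5): 70
  (15/2, 0): 135/2
Maximum is 70 at (5, 5).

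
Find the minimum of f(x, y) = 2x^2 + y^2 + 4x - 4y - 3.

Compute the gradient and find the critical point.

f(x,y) = 2x^2 + y^2 + 4x - 4y - 3
df/dx = 4x + (4) = 0  =>  x = -1
df/dy = 2y + (-4) = 0  =>  y = 2
f(-1, 2) = 2*(-1)^2 + 1*(2)^2 + 4*(-1) + -4*(2) + -3 = -9
Hessian is diagonal with entries 4, 2 > 0, so this is a minimum.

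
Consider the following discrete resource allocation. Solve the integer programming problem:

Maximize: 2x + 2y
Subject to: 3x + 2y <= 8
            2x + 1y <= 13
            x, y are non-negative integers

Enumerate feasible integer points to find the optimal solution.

Constraint 1: 3x + 2y <= 8
Constraint 2: 2x + 1y <= 13
Feasible x range (need y >= 0): 0 <= x <= min(8/3, 13/2) => x in {0, ..., 2}.
Enumerate feasible integer points row by row (the coefficient of y is 2 > 0, so for each x the largest feasible y gives the best value):
  x = 0: y <= min((8 - 3*0)/2, (13 - 2*0)/1) => y in {0, ..., 4}; best 2*0 + 2*4 = 8
  x = 1: y <= min((8 - 3*1)/2, (13 - 2*1)/1) => y in {0, ..., 2}; best 2*1 + 2*2 = 6
  x = 2: y <= min((8 - 3*2)/2, (13 - 2*2)/1) => y in {0, ..., 1}; best 2*2 + 2*1 = 6
The maximum 2x + 2y = 8 is achieved at x = 0, y = 4.
Check: 3*0 + 2*4 = 8 <= 8 and 2*0 + 1*4 = 4 <= 13.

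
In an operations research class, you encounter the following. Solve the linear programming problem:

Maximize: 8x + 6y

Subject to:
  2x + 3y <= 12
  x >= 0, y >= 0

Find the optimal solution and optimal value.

The feasible region has vertices at [(0, 0), (6, 0), (0, 4)].
Checking objective 8x + 6y at each vertex:
  (0, 0): 8*0 + 6*0 = 0
  (6, 0): 8*6 + 6*0 = 48
  (0, 4): 8*0 + 6*4 = 24
Maximum is 48 at (6, 0).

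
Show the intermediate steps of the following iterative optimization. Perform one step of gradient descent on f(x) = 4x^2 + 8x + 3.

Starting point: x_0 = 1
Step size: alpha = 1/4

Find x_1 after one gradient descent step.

f(x) = 4x^2 + 8x + 3
f'(x) = 8x + 8
f'(1) = 8*1 + (8) = 16
x_1 = x_0 - alpha * f'(x_0) = 1 - 1/4 * 16 = -3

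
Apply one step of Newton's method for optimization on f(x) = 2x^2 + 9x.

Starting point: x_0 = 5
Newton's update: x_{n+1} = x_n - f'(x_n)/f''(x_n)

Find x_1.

f(x) = 2x^2 + 9x
f'(x) = 4x + (9), f''(x) = 4
Newton step: x_1 = x_0 - f'(x_0)/f''(x_0)
f'(5) = 29
x_1 = 5 - 29/4 = -9/4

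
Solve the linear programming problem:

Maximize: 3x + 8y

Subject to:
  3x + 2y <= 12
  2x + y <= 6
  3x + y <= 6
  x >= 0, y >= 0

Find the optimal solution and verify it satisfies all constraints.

Feasible vertices: (0, 0), (0, 6), (2, 0)
Objective 3x + 8y at each vertex:
  (0, 0): 0
  (0, 6): 48
  (2, 0): 6
Maximum is 48 at (0, 6).
Verify constraints at (x, y) = (0, 6):
  3*0 + 2*6 = 12 <= 12 (active)
  2*0 + 1*6 = 6 <= 6 (active)
  3*0 + 1*6 = 6 <= 6 (active)
  x = 0 >= 0, y = 6 >= 0. All constraints satisfied.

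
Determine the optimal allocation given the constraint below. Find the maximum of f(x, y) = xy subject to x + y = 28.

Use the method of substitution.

Substitute y = 28 - x into f(x,y) = xy:
g(x) = x(28 - x) = 28x - x^2
g'(x) = 28 - 2x = 0  =>  x = 14
y = 28 - 14 = 14
Maximum value = 14 * 14 = 196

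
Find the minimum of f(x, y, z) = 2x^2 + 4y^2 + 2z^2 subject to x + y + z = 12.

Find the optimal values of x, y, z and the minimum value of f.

Using Lagrange multipliers on f = 2x^2 + 4y^2 + 2z^2 with constraint x + y + z = 12:
Conditions: 2*2*x = lambda, 2*4*y = lambda, 2*2*z = lambda
So x = lambda/4, y = lambda/8, z = lambda/4
Substituting into constraint: lambda * (5/8) = 12
lambda = 96/5
x = 24/5, y = 12/5, z = 24/5
Minimum value = 576/5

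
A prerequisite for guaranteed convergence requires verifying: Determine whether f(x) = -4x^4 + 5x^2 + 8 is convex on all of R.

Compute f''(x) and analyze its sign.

f(x) = -4x^4 + 5x^2 + 8
f'(x) = -16x^3 + 10x
f''(x) = -48x^2 + 10
f''(x) = -48x^2 + 10 -> -inf as |x| -> inf
Therefore, f is not globally convex on R.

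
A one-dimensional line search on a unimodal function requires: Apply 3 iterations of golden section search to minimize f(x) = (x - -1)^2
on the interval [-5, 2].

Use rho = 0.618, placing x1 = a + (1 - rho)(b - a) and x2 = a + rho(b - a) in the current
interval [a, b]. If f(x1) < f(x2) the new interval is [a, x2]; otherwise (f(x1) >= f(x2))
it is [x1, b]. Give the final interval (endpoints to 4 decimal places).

Golden section search for min of f(x) = (x - -1)^2 on [-5, 2].
Each step: x1 = a + (1 - rho)(b - a), x2 = a + rho(b - a); if f(x1) < f(x2) keep [a, x2], otherwise keep [x1, b].
Step 1: [-5.0000, 2.0000], x1=-2.3260 (f=1.7583), x2=-0.6740 (f=0.1063); f(x1) > f(x2) => keep [-2.3260, 2.0000]
Step 2: [-2.3260, 2.0000], x1=-0.6735 (f=0.1066), x2=0.3475 (f=1.8157); f(x1) < f(x2) => keep [-2.3260, 0.3475]
Step 3: [-2.3260, 0.3475], x1=-1.3047 (f=0.0929), x2=-0.6738 (f=0.1064); f(x1) < f(x2) => keep [-2.3260, -0.6738]
Final interval: [-2.3260, -0.6738]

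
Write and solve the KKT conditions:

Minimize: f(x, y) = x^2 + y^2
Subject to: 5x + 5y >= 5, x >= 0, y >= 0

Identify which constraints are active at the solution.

KKT conditions for min x^2 + y^2 s.t. 5x + 5y >= 5, x >= 0, y >= 0:
Stationarity: 2x = mu*5 + mu_x, 2y = mu*5 + mu_y, with mu, mu_x, mu_y >= 0
Complementary slackness: mu*(5x + 5y - 5) = 0, mu_x*x = 0, mu_y*y = 0
(0, 0) is infeasible (5*0 + 5*0 < 5), so if mu = 0 stationarity would force x = mu_x/2 >= 0, y = mu_y/2 >= 0 with mu_x*x = mu_y*y = 0, i.e. x = y = 0: contradiction. Hence mu > 0 and 5x + 5y = 5 is active.
Try x > 0, y > 0 (so mu_x = mu_y = 0): x = 5*mu/2, y = 5*mu/2
Substitute: 5*(5*mu/2) + 5*(5*mu/2) = 5
  mu*50/2 = 5 => mu = 1/5
x* = 1/2 > 0, y* = 1/2 > 0, consistent with mu_x = mu_y = 0.
f is convex and the constraints are linear, so this KKT point is the global minimum.
f* = 1/2
Active constraints: 5x + 5y >= 5 (holds with equality, mu = 1/5 > 0); x >= 0 and y >= 0 are inactive (mu_x = mu_y = 0).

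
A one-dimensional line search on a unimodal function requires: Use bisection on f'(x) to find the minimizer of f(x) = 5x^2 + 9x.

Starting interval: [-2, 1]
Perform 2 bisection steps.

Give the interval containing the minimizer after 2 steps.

Finding critical point of f(x) = 5x^2 + 9x using bisection on f'(x) = 10x + 9.
f'(x) = 0 when x = -9/10.
Starting interval: [-2, 1]
Step 1: mid = -1/2, f'(mid) = 4, new interval = [-2, -1/2]
Step 2: mid = -5/4, f'(mid) = -7/2, new interval = [-5/4, -1/2]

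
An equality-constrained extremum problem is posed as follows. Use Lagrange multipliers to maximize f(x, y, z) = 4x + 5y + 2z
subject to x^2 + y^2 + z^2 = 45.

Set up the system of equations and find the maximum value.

Lagrange conditions: 4 = 2*lambda*x, 5 = 2*lambda*y, 2 = 2*lambda*z
So x:4 = y:5 = z:2, i.e. x = 4t, y = 5t, z = 2t
Constraint: t^2*(4^2 + 5^2 + 2^2) = 45
  t^2 * 45 = 45  =>  t = sqrt(1)
Maximum = 4*4t + 5*5t + 2*2t = 45*sqrt(1) = 45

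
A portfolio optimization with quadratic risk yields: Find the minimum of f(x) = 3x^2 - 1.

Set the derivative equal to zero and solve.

f(x) = 3x^2 - 1
f'(x) = 6x + (0) = 0
x = 0/6 = 0
f(0) = -1
Since f''(x) = 6 > 0, this is a minimum.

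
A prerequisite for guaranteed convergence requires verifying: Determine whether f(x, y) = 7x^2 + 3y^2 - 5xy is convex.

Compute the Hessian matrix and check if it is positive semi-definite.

f(x,y) = 7x^2 + 3y^2 - 5xy
Hessian H = [[14, -5], [-5, 6]]
trace(H) = 20, det(H) = 59
Eigenvalues: (20 +/- sqrt(164)) / 2 = 16.4, 3.597
Since both eigenvalues > 0, f is convex.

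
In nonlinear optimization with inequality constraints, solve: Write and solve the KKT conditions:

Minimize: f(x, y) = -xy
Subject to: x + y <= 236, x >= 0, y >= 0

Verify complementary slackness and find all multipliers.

Problem: min -xy s.t. x + y <= 236 (multiplier lambda), x >= 0 (mu_x), y >= 0 (mu_y)
KKT stationarity: -y + lambda - mu_x = 0, -x + lambda - mu_y = 0, with lambda, mu_x, mu_y >= 0
Complementary slackness: lambda*(x + y - 236) = 0, mu_x*x = 0, mu_y*y = 0
If lambda = 0: y = -mu_x <= 0 and x = -mu_y <= 0 force x = y = 0 with f = 0; but x = y = 118 is feasible with f = -13924 < 0, so this is not the minimum. Hence lambda > 0 and x + y = 236.
Try x > 0, y > 0 (so mu_x = mu_y = 0): y = lambda, x = lambda => x = y = lambda
x + y = 236 => 2*lambda = 236 => lambda = 118
x* = y* = 118 > 0, consistent with mu_x = mu_y = 0.
(Any feasible point with x = 0 or y = 0 has f = 0 > -13924, so the minimum is not on those boundaries.)
min(-xy) = -13924 (i.e. max xy = 13924)
Multipliers: lambda = 118, mu_x = 0, mu_y = 0
Complementary slackness: lambda*(x + y - 236) = 118*(118 + 118 - 236) = 0, mu_x*x = 0*118 = 0, mu_y*y = 0*118 = 0. Satisfied.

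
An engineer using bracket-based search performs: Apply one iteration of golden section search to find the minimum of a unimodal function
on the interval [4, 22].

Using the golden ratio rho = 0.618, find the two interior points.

Golden section search on [4, 22].
Golden ratio rho = 0.618 (approx).
Interior points:
  x_1 = 4 + (1-0.618)*18 = 10.8760
  x_2 = 4 + 0.618*18 = 15.1240
Compare f(x_1) and f(x_2) to determine which subinterval to keep.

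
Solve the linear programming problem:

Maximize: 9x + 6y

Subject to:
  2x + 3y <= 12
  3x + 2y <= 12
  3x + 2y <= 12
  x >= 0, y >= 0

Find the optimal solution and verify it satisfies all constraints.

Feasible vertices: (0, 0), (0, 4), (12/5, 12/5), (4, 0)
Objective 9x + 6y at each vertex:
  (0, 0): 0
  (0, 4): 24
  (12/5, 12/5): 36
  (4, 0): 36
Maximum is 36 at (12/5, 12/5).
Verify constraints at (x, y) = (12/5, 12/5):
  2*(12/5) + 3*(12/5) = 12 <= 12 (active)
  3*(12/5) + 2*(12/5) = 12 <= 12 (active)
  3*(12/5) + 2*(12/5) = 12 <= 12 (active)
  x = 12/5 >= 0, y = 12/5 >= 0. All constraints satisfied.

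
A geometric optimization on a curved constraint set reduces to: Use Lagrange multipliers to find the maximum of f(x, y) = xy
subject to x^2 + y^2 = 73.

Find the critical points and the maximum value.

Lagrange conditions: y = 2*lambda*x and x = 2*lambda*y
If x = 0 then y = 0, violating the constraint, so x, y != 0.
Dividing: y/x = x/y => x^2 = y^2 => y = x or y = -x
Constraint: 2x^2 = 73 => x^2 = 73/2 => x = +/-sqrt(73/2)
Critical points: (sqrt(73/2), sqrt(73/2)), (-sqrt(73/2), -sqrt(73/2)), (sqrt(73/2), -sqrt(73/2)), (-sqrt(73/2), sqrt(73/2))
  y = x:  xy = x^2 = 73/2  at (sqrt(73/2), sqrt(73/2)) and (-sqrt(73/2), -sqrt(73/2))
  y = -x: xy = -x^2 = -73/2 at (sqrt(73/2), -sqrt(73/2)) and (-sqrt(73/2), sqrt(73/2))
Maximum xy = 73/2 at (sqrt(73/2), sqrt(73/2)) and (-sqrt(73/2), -sqrt(73/2))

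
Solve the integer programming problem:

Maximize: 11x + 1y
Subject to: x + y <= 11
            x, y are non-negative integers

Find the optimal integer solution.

Objective: 11x + 1y, constraint: x + y <= 11
Coefficient of x is 11 >= coefficient of y is 1, so allocate the entire budget to x.
Optimal: x = 11, y = 0, value = 121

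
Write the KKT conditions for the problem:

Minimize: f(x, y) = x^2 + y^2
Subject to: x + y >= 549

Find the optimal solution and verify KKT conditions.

KKT conditions for min x^2 + y^2 s.t. x + y >= 549:
Stationarity: 2x = mu, 2y = mu
So x = y = mu/2.
Complementary slackness: mu*(x + y - 549) = 0
Primal feasibility: x + y >= 549; dual feasibility: mu >= 0
If mu = 0 then x = y = 0, but 0 + 0 < 549 is infeasible, so the constraint is active.
Constraint active: x + y = 2*(mu/2) = 549 => mu = 549
x = y = 549/2, f = 301401/2
Verify: stationarity 2*(549/2) = 549 = mu; primal 549/2 + 549/2 = 549 >= 549; dual mu = 549 >= 0; complementary slackness 549*(549 - 549) = 0. All KKT conditions hold.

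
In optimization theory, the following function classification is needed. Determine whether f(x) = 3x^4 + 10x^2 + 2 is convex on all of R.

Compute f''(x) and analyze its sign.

f(x) = 3x^4 + 10x^2 + 2
f'(x) = 12x^3 + 20x
f''(x) = 36x^2 + 20
f''(x) = 36x^2 + 20 >= 20 > 0 for all x
Therefore, f is convex on R.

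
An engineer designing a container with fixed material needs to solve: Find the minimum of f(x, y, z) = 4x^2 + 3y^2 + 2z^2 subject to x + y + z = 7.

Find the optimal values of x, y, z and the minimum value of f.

Using Lagrange multipliers on f = 4x^2 + 3y^2 + 2z^2 with constraint x + y + z = 7:
Conditions: 2*4*x = lambda, 2*3*y = lambda, 2*2*z = lambda
So x = lambda/8, y = lambda/6, z = lambda/4
Substituting into constraint: lambda * (13/24) = 7
lambda = 168/13
x = 21/13, y = 28/13, z = 42/13
Minimum value = 588/13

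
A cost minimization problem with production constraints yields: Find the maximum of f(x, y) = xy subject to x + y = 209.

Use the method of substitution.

Substitute y = 209 - x into f(x,y) = xy:
g(x) = x(209 - x) = 209x - x^2
g'(x) = 209 - 2x = 0  =>  x = 209/2
y = 209 - 209/2 = 209/2
Maximum value = (209/2) * (209/2) = 43681/4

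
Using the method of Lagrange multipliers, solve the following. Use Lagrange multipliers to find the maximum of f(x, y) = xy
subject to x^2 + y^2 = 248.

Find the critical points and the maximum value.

Lagrange conditions: y = 2*lambda*x and x = 2*lambda*y
If x = 0 then y = 0, violating the constraint, so x, y != 0.
Dividing: y/x = x/y => x^2 = y^2 => y = x or y = -x
Constraint: 2x^2 = 248 => x^2 = 124 => x = +/-sqrt(124)
Critical points: (sqrt(124), sqrt(124)), (-sqrt(124), -sqrt(124)), (sqrt(124), -sqrt(124)), (-sqrt(124), sqrt(124))
  y = x:  xy = x^2 = 124  at (sqrt(124), sqrt(124)) and (-sqrt(124), -sqrt(124))
  y = -x: xy = -x^2 = -124 at (sqrt(124), -sqrt(124)) and (-sqrt(124), sqrt(124))
Maximum xy = 124 at (sqrt(124), sqrt(124)) and (-sqrt(124), -sqrt(124))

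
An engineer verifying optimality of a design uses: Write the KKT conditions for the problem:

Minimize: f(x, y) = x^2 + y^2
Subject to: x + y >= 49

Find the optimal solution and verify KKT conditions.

KKT conditions for min x^2 + y^2 s.t. x + y >= 49:
Stationarity: 2x = mu, 2y = mu
So x = y = mu/2.
Complementary slackness: mu*(x + y - 49) = 0
Primal feasibility: x + y >= 49; dual feasibility: mu >= 0
If mu = 0 then x = y = 0, but 0 + 0 < 49 is infeasible, so the constraint is active.
Constraint active: x + y = 2*(mu/2) = 49 => mu = 49
x = y = 49/2, f = 2401/2
Verify: stationarity 2*(49/2) = 49 = mu; primal 49/2 + 49/2 = 49 >= 49; dual mu = 49 >= 0; complementary slackness 49*(49 - 49) = 0. All KKT conditions hold.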